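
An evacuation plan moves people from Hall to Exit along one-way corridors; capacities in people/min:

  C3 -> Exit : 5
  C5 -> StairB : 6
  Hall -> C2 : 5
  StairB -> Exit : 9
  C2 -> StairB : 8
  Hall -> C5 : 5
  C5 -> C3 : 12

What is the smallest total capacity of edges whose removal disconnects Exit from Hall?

10

Augment Hall→C5→StairB→Exit: bottleneck 5, flow now 5.
Augment Hall→C2→StairB→Exit: bottleneck 4, flow now 9.
Augment Hall→C2→StairB→C5→C3→Exit: bottleneck 1, flow now 10. (uses reverse residual edge)
No augmenting path remains; maximum flow = 10.
By max-flow min-cut, the minimum cut capacity equals the max flow.
In the residual graph, reachable from Hall: {Hall}.
Min-cut edges: Hall→C5 (5), Hall→C2 (5); capacity 5 + 5 = 10.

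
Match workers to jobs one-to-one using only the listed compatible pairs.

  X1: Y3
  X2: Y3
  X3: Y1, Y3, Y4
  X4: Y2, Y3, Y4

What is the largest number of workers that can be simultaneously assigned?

3

Unit-capacity flow: source→left, listed edges, right→sink; max matching = max flow.
Augmenting path X1→Y3 (+1); matched 1.
Augmenting path X3→Y1 (+1); matched 2.
Augmenting path X4→Y2 (+1); matched 3.
No augmenting path remains; maximum matching = 3.
König certificate: {X3, X4, Y3} is a vertex cover of size 3 (every listed pair touches it), so no matching can be larger.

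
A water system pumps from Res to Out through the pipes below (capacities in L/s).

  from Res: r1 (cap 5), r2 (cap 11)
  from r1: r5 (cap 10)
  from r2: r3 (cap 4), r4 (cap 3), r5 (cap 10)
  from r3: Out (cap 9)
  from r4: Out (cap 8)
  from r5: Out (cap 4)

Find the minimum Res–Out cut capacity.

Augment Res→r1→r5→Out: bottleneck 4, flow now 4.
Augment Res→r2→r3→Out: bottleneck 4, flow now 8.
Augment Res→r2→r4→Out: bottleneck 3, flow now 11.
No augmenting path remains; maximum flow = 11.
By max-flow min-cut, the minimum cut capacity equals the max flow.
In the residual graph, reachable from Res: {Res, r1, r2, r5}.
Min-cut edges: r2→r3 (4), r2→r4 (3), r5→Out (4); capacity 4 + 3 + 4 = 11.

11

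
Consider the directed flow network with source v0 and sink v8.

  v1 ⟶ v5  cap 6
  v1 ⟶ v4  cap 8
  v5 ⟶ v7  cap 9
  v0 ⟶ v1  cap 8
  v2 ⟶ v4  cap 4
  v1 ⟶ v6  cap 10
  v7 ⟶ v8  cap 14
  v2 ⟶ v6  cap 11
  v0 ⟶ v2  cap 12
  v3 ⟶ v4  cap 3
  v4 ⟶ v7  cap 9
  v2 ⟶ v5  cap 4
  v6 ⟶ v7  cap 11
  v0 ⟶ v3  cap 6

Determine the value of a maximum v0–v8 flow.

Augment v0→v1→v4→v7→v8: bottleneck 8, flow now 8.
Augment v0→v2→v4→v7→v8: bottleneck 1, flow now 9.
Augment v0→v2→v5→v7→v8: bottleneck 4, flow now 13.
Augment v0→v2→v6→v7→v8: bottleneck 1, flow now 14.
No augmenting path remains; maximum flow = 14.
In the residual graph, reachable from v0: {v0, v1, v2, v3, v4, v5, v6, v7}.
Min-cut edges: v7→v8 (14); capacity 14 = 14.
This cut is saturated, so no flow can exceed 14.

14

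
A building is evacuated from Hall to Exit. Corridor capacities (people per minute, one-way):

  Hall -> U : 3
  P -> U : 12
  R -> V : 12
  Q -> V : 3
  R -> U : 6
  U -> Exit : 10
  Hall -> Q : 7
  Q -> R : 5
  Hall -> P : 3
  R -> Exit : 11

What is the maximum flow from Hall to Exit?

11

Augment Hall→U→Exit: bottleneck 3, flow now 3.
Augment Hall→P→U→Exit: bottleneck 3, flow now 6.
Augment Hall→Q→R→Exit: bottleneck 5, flow now 11.
No augmenting path remains; maximum flow = 11.
In the residual graph, reachable from Hall: {Hall, Q, V}.
Min-cut edges: Hall→P (3), Hall→U (3), Q→R (5); capacity 3 + 3 + 5 = 11.
This cut is saturated, so no flow can exceed 11.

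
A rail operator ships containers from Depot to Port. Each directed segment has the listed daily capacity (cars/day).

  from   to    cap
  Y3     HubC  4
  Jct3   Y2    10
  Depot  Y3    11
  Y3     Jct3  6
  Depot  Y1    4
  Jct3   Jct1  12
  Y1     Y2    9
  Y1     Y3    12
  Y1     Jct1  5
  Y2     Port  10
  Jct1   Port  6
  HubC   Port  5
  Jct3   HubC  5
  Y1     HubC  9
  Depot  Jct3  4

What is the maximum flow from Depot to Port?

Augment Depot→Y3→HubC→Port: bottleneck 4, flow now 4.
Augment Depot→Y1→Jct1→Port: bottleneck 4, flow now 8.
Augment Depot→Jct3→Jct1→Port: bottleneck 2, flow now 10.
Augment Depot→Jct3→HubC→Port: bottleneck 1, flow now 11.
Augment Depot→Jct3→Y2→Port: bottleneck 1, flow now 12.
Augment Depot→Y3→Jct3→Y2→Port: bottleneck 6, flow now 18.
No augmenting path remains; maximum flow = 18.
In the residual graph, reachable from Depot: {Depot, Y3}.
Min-cut edges: Depot→Y1 (4), Depot→Jct3 (4), Y3→Jct3 (6), Y3→HubC (4); capacity 4 + 4 + 6 + 4 = 18.
This cut is saturated, so no flow can exceed 18.

18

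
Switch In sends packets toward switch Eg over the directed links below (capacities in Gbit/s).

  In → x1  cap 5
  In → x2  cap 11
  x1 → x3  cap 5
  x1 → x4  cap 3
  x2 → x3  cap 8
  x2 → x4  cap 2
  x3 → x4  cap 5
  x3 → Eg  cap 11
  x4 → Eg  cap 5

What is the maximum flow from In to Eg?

15

Augment In→x1→x3→Eg: bottleneck 5, flow now 5.
Augment In→x2→x3→Eg: bottleneck 6, flow now 11.
Augment In→x2→x4→Eg: bottleneck 2, flow now 13.
Augment In→x2→x3→x4→Eg: bottleneck 2, flow now 15.
No augmenting path remains; maximum flow = 15.
In the residual graph, reachable from In: {In, x2}.
Min-cut edges: In→x1 (5), x2→x3 (8), x2→x4 (2); capacity 5 + 8 + 2 = 15.
This cut is saturated, so no flow can exceed 15.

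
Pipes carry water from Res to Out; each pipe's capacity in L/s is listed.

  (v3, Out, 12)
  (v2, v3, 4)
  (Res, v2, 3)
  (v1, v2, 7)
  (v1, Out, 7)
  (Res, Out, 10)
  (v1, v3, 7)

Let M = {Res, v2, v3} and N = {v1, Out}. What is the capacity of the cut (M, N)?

Edges leaving {Res, v2, v3}: Res→Out (10), v3→Out (12).
Cut capacity = 10 + 12 = 22.

22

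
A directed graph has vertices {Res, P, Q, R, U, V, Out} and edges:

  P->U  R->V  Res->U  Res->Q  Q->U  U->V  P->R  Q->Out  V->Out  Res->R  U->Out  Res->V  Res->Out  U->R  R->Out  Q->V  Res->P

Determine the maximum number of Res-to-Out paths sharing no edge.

5

Assign every edge capacity 1; by Menger, the answer equals the max flow.
Path Res→Out (+1); total 1.
Path Res→Q→Out (+1); total 2.
Path Res→R→Out (+1); total 3.
Path Res→U→Out (+1); total 4.
Path Res→V→Out (+1); total 5.
No residual Res→Out path; max flow = 5.
Certifying cut of size 5: {R→Out, Res→Out, Res→Q, U→Out, V→Out}.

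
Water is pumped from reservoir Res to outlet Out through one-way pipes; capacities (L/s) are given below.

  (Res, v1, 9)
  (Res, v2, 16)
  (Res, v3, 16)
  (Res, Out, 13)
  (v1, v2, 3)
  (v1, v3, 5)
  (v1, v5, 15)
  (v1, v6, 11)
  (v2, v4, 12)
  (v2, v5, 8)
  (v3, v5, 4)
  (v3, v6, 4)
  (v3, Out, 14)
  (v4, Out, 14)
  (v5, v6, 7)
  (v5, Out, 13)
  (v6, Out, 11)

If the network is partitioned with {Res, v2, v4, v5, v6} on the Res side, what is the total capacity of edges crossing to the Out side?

Edges leaving {Res, v2, v4, v5, v6}: Res→v1 (9), Res→v3 (16), Res→Out (13), v4→Out (14), v5→Out (13), v6→Out (11).
Cut capacity = 9 + 16 + 13 + 14 + 13 + 11 = 76.

76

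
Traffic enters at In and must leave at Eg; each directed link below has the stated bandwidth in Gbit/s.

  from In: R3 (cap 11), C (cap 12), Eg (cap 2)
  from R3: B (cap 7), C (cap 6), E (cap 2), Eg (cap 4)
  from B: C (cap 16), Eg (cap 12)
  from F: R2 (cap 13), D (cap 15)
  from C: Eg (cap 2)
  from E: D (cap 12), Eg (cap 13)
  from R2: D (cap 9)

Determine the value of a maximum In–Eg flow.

Augment In→Eg: bottleneck 2, flow now 2.
Augment In→R3→Eg: bottleneck 4, flow now 6.
Augment In→C→Eg: bottleneck 2, flow now 8.
Augment In→R3→B→Eg: bottleneck 7, flow now 15.
No augmenting path remains; maximum flow = 15.
In the residual graph, reachable from In: {In, C}.
Min-cut edges: In→R3 (11), In→Eg (2), C→Eg (2); capacity 11 + 2 + 2 = 15.
This cut is saturated, so no flow can exceed 15.

15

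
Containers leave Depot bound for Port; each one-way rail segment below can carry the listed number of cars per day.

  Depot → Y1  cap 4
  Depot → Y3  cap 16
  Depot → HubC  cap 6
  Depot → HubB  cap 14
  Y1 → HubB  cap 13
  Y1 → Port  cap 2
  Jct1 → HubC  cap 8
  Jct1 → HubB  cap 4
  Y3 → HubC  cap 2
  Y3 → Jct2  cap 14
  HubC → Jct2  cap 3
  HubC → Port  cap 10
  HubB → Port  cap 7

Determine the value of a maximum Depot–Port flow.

17

Augment Depot→Y1→Port: bottleneck 2, flow now 2.
Augment Depot→HubC→Port: bottleneck 6, flow now 8.
Augment Depot→HubB→Port: bottleneck 7, flow now 15.
Augment Depot→Y3→HubC→Port: bottleneck 2, flow now 17.
No augmenting path remains; maximum flow = 17.
In the residual graph, reachable from Depot: {Depot, Y1, Y3, Jct2, HubB}.
Min-cut edges: Depot→HubC (6), Y1→Port (2), Y3→HubC (2), HubB→Port (7); capacity 6 + 2 + 2 + 7 = 17.
This cut is saturated, so no flow can exceed 17.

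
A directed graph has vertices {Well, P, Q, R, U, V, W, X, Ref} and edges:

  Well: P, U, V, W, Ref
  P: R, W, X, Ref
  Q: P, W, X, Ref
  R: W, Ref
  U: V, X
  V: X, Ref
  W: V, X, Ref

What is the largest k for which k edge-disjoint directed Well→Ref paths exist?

4

Assign every edge capacity 1; by Menger, the answer equals the max flow.
Path Well→Ref (+1); total 1.
Path Well→P→Ref (+1); total 2.
Path Well→V→Ref (+1); total 3.
Path Well→W→Ref (+1); total 4.
No residual Well→Ref path; max flow = 4.
Certifying cut of size 4: {V→Ref, Well→P, Well→Ref, Well→W}.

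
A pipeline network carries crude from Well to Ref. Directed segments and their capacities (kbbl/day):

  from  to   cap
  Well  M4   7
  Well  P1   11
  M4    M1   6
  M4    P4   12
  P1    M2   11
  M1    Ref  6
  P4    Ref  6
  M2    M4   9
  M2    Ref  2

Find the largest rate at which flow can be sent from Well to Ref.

Augment Well→M4→M1→Ref: bottleneck 6, flow now 6.
Augment Well→M4→P4→Ref: bottleneck 1, flow now 7.
Augment Well→P1→M2→Ref: bottleneck 2, flow now 9.
Augment Well→P1→M2→M4→P4→Ref: bottleneck 5, flow now 14.
No augmenting path remains; maximum flow = 14.
In the residual graph, reachable from Well: {Well, M4, P1, P4, M2}.
Min-cut edges: M4→M1 (6), P4→Ref (6), M2→Ref (2); capacity 6 + 6 + 2 = 14.
This cut is saturated, so no flow can exceed 14.

14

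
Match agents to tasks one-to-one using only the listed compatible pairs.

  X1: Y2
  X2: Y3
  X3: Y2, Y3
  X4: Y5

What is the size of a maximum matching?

3

Unit-capacity flow: source→left, listed edges, right→sink; max matching = max flow.
Augmenting path X1→Y2 (+1); matched 1.
Augmenting path X2→Y3 (+1); matched 2.
Augmenting path X4→Y5 (+1); matched 3.
No augmenting path remains; maximum matching = 3.
König certificate: {X4, Y2, Y3} is a vertex cover of size 3 (every listed pair touches it), so no matching can be larger.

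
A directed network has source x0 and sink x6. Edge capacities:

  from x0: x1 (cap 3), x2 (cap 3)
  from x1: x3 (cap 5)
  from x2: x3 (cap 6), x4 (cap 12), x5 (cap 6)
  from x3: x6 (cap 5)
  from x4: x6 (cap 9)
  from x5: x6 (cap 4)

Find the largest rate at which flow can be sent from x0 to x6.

6

Augment x0→x1→x3→x6: bottleneck 3, flow now 3.
Augment x0→x2→x3→x6: bottleneck 2, flow now 5.
Augment x0→x2→x4→x6: bottleneck 1, flow now 6.
No augmenting path remains; maximum flow = 6.
In the residual graph, reachable from x0: {x0}.
Min-cut edges: x0→x1 (3), x0→x2 (3); capacity 3 + 3 = 6.
This cut is saturated, so no flow can exceed 6.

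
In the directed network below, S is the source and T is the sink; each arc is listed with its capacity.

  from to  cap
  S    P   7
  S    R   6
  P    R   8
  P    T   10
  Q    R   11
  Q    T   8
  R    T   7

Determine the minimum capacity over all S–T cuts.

Augment S→P→T: bottleneck 7, flow now 7.
Augment S→R→T: bottleneck 6, flow now 13.
No augmenting path remains; maximum flow = 13.
By max-flow min-cut, the minimum cut capacity equals the max flow.
In the residual graph, reachable from S: {S}.
Min-cut edges: S→P (7), S→R (6); capacity 7 + 6 = 13.

13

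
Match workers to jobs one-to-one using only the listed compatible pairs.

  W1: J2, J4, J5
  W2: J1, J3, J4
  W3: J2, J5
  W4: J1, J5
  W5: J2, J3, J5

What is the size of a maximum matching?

5

Unit-capacity flow: source→left, listed edges, right→sink; max matching = max flow.
Augmenting path W1→J2 (+1); matched 1.
Augmenting path W2→J1 (+1); matched 2.
Augmenting path W3→J5 (+1); matched 3.
Augmenting path W5→J3 (+1); matched 4.
Augmenting path W4→J1→W2→J4 (+1); matched 5.
No augmenting path remains; maximum matching = 5.
König certificate: {W1, W2, W3, W4, W5} is a vertex cover of size 5 (every listed pair touches it), so no matching can be larger.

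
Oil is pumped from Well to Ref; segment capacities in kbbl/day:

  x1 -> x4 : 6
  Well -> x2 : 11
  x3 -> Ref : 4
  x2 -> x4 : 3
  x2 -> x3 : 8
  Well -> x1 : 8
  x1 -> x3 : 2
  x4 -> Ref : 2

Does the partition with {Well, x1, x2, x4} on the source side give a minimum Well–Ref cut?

Given cut capacity: 2 + 8 + 2 = 12.
Augment Well→x1→x3→Ref: bottleneck 2, flow now 2.
Augment Well→x1→x4→Ref: bottleneck 2, flow now 4.
Augment Well→x2→x3→Ref: bottleneck 2, flow now 6.
No augmenting path remains; maximum flow = 6.
In the residual graph, reachable from Well: {Well, x1, x2, x3, x4}.
Min-cut edges: x3→Ref (4), x4→Ref (2); capacity 4 + 2 = 6.
Cut capacity 12 exceeds the max flow 6, so it is not minimum.

No — its capacity is 12, but the minimum cut has capacity 6.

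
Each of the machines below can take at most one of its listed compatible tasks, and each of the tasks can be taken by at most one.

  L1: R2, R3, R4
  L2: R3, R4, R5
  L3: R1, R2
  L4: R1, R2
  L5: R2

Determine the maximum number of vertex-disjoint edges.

4

Unit-capacity flow: source→left, listed edges, right→sink; max matching = max flow.
Augmenting path L1→R2 (+1); matched 1.
Augmenting path L2→R3 (+1); matched 2.
Augmenting path L3→R1 (+1); matched 3.
Augmenting path L4→R2→L1→R4 (+1); matched 4.
No augmenting path remains; maximum matching = 4.
König certificate: {L1, L2, R1, R2} is a vertex cover of size 4 (every listed pair touches it), so no matching can be larger.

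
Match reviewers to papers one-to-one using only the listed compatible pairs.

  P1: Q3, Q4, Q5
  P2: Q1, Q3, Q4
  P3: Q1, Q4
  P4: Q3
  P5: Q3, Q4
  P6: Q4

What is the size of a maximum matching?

Unit-capacity flow: source→left, listed edges, right→sink; max matching = max flow.
Augmenting path P1→Q3 (+1); matched 1.
Augmenting path P2→Q1 (+1); matched 2.
Augmenting path P3→Q4 (+1); matched 3.
Augmenting path P4→Q3→P1→Q5 (+1); matched 4.
No augmenting path remains; maximum matching = 4.
König certificate: {P1, Q1, Q3, Q4} is a vertex cover of size 4 (every listed pair touches it), so no matching can be larger.

4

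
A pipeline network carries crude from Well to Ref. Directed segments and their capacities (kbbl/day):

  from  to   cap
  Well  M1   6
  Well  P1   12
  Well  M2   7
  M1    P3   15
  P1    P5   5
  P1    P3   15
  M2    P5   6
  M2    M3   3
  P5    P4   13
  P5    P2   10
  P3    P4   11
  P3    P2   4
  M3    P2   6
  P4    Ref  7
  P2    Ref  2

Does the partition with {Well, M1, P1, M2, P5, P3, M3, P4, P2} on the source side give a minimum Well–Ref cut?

Given cut capacity: 7 + 2 = 9.
Augment Well→M1→P3→P4→Ref: bottleneck 6, flow now 6.
Augment Well→P1→P5→P4→Ref: bottleneck 1, flow now 7.
Augment Well→P1→P5→P2→Ref: bottleneck 2, flow now 9.
No augmenting path remains; maximum flow = 9.
Cut capacity 9 equals the max flow, so it is a minimum cut.

Yes — it is a minimum cut (capacity 9).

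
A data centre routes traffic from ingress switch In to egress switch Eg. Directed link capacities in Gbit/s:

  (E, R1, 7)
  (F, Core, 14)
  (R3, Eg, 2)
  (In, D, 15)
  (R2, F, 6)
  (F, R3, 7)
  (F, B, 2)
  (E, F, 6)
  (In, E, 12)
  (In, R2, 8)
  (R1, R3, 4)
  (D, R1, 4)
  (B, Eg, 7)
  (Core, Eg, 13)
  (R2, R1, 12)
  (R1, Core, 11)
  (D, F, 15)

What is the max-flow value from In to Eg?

Augment In→R2→R1→R3→Eg: bottleneck 2, flow now 2.
Augment In→R2→R1→Core→Eg: bottleneck 6, flow now 8.
Augment In→D→R1→Core→Eg: bottleneck 4, flow now 12.
Augment In→D→F→B→Eg: bottleneck 2, flow now 14.
Augment In→D→F→Core→Eg: bottleneck 3, flow now 17.
No augmenting path remains; maximum flow = 17.
In the residual graph, reachable from In: {In, R2, D, E, R1, F, R3, Core}.
Min-cut edges: F→B (2), R3→Eg (2), Core→Eg (13); capacity 2 + 2 + 13 = 17.
This cut is saturated, so no flow can exceed 17.

17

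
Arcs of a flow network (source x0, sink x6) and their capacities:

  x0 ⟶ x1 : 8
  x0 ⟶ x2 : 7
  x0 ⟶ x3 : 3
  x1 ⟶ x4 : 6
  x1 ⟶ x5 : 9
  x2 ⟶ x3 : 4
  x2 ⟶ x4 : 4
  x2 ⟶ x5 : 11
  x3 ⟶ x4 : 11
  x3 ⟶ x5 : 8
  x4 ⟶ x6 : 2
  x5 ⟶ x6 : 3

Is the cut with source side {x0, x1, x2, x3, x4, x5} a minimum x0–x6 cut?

Yes — it is a minimum cut (capacity 5).

Given cut capacity: 2 + 3 = 5.
Augment x0→x1→x4→x6: bottleneck 2, flow now 2.
Augment x0→x1→x5→x6: bottleneck 3, flow now 5.
No augmenting path remains; maximum flow = 5.
Cut capacity 5 equals the max flow, so it is a minimum cut.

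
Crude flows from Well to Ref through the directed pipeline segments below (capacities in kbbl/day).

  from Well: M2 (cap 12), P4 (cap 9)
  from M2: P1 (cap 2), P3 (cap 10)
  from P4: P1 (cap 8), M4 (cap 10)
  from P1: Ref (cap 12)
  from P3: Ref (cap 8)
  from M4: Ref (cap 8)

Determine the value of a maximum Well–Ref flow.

Augment Well→M2→P1→Ref: bottleneck 2, flow now 2.
Augment Well→M2→P3→Ref: bottleneck 8, flow now 10.
Augment Well→P4→P1→Ref: bottleneck 8, flow now 18.
Augment Well→P4→M4→Ref: bottleneck 1, flow now 19.
No augmenting path remains; maximum flow = 19.
In the residual graph, reachable from Well: {Well, M2, P3}.
Min-cut edges: Well→P4 (9), M2→P1 (2), P3→Ref (8); capacity 9 + 2 + 8 = 19.
This cut is saturated, so no flow can exceed 19.

19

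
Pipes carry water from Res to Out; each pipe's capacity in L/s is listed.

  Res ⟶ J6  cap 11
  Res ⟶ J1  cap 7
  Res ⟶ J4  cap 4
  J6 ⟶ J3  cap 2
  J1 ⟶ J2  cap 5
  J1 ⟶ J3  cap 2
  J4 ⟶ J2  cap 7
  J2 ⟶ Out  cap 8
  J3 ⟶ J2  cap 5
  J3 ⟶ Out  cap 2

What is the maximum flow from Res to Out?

10

Augment Res→J6→J3→Out: bottleneck 2, flow now 2.
Augment Res→J1→J2→Out: bottleneck 5, flow now 7.
Augment Res→J4→J2→Out: bottleneck 3, flow now 10.
No augmenting path remains; maximum flow = 10.
In the residual graph, reachable from Res: {Res, J6, J1, J4, J2, J3}.
Min-cut edges: J2→Out (8), J3→Out (2); capacity 8 + 2 = 10.
This cut is saturated, so no flow can exceed 10.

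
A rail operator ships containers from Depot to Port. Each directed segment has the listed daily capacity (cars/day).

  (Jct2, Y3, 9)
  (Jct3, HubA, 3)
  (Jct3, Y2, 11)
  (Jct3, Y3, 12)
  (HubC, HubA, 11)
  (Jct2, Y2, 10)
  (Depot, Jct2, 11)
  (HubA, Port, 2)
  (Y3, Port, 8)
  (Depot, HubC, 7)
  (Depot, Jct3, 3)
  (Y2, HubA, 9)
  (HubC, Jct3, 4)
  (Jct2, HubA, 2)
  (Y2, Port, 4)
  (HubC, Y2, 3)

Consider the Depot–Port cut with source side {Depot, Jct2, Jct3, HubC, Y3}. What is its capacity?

Edges leaving {Depot, Jct2, Jct3, HubC, Y3}: Jct2→HubA (2), Jct2→Y2 (10), Jct3→HubA (3), Jct3→Y2 (11), HubC→HubA (11), HubC→Y2 (3), Y3→Port (8).
Cut capacity = 2 + 10 + 3 + 11 + 11 + 3 + 8 = 48.

48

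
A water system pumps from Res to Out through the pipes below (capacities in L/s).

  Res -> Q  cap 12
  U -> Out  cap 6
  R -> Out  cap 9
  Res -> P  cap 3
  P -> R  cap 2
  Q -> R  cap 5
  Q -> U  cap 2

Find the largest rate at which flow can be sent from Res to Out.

9

Augment Res→P→R→Out: bottleneck 2, flow now 2.
Augment Res→Q→R→Out: bottleneck 5, flow now 7.
Augment Res→Q→U→Out: bottleneck 2, flow now 9.
No augmenting path remains; maximum flow = 9.
In the residual graph, reachable from Res: {Res, P, Q}.
Min-cut edges: P→R (2), Q→R (5), Q→U (2); capacity 2 + 5 + 2 = 9.
This cut is saturated, so no flow can exceed 9.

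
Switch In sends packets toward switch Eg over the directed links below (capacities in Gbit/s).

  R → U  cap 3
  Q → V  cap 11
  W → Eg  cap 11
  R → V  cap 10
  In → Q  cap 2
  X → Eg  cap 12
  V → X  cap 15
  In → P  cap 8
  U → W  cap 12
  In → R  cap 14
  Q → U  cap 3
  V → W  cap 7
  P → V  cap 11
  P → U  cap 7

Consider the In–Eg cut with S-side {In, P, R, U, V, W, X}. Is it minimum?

No — its capacity is 25, but the minimum cut has capacity 23.

Given cut capacity: 2 + 11 + 12 = 25.
Augment In→P→U→W→Eg: bottleneck 7, flow now 7.
Augment In→P→V→W→Eg: bottleneck 1, flow now 8.
Augment In→Q→U→W→Eg: bottleneck 2, flow now 10.
Augment In→R→U→W→Eg: bottleneck 1, flow now 11.
Augment In→R→V→X→Eg: bottleneck 10, flow now 21.
Augment In→R→U→P→V→X→Eg: bottleneck 2, flow now 23. (uses reverse residual edge)
No augmenting path remains; maximum flow = 23.
In the residual graph, reachable from In: {In, R}.
Min-cut edges: In→P (8), In→Q (2), R→U (3), R→V (10); capacity 8 + 2 + 3 + 10 = 23.
Cut capacity 25 exceeds the max flow 23, so it is not minimum.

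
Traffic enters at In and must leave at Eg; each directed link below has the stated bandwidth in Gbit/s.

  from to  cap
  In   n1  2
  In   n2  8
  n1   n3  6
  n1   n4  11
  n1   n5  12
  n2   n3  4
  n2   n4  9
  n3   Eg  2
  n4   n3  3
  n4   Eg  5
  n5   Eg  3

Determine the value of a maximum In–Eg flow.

9

Augment In→n1→n3→Eg: bottleneck 2, flow now 2.
Augment In→n2→n4→Eg: bottleneck 5, flow now 7.
Augment In→n2→n3→n1→n5→Eg: bottleneck 2, flow now 9. (uses reverse residual edge)
No augmenting path remains; maximum flow = 9.
In the residual graph, reachable from In: {In, n2, n3, n4}.
Min-cut edges: In→n1 (2), n3→Eg (2), n4→Eg (5); capacity 2 + 2 + 5 = 9.
This cut is saturated, so no flow can exceed 9.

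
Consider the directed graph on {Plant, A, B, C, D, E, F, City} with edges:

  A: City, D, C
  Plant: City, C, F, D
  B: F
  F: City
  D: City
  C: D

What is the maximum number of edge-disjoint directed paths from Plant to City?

3

Assign every edge capacity 1; by Menger, the answer equals the max flow.
Path Plant→City (+1); total 1.
Path Plant→D→City (+1); total 2.
Path Plant→F→City (+1); total 3.
No residual Plant→City path; max flow = 3.
Certifying cut of size 3: {D→City, Plant→City, Plant→F}.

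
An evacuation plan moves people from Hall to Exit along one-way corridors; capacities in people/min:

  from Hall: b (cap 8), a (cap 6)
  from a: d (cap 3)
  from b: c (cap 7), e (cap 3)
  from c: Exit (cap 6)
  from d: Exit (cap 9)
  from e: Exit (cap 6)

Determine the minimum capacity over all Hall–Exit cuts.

Augment Hall→a→d→Exit: bottleneck 3, flow now 3.
Augment Hall→b→c→Exit: bottleneck 6, flow now 9.
Augment Hall→b→e→Exit: bottleneck 2, flow now 11.
No augmenting path remains; maximum flow = 11.
By max-flow min-cut, the minimum cut capacity equals the max flow.
In the residual graph, reachable from Hall: {Hall, a}.
Min-cut edges: Hall→b (8), a→d (3); capacity 8 + 3 = 11.

11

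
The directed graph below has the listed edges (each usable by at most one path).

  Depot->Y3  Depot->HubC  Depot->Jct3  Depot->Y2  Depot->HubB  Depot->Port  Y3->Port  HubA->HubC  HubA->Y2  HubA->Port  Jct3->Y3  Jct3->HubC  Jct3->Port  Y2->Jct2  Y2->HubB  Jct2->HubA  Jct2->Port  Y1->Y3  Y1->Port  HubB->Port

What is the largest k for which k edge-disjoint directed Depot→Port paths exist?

Assign every edge capacity 1; by Menger, the answer equals the max flow.
Path Depot→Port (+1); total 1.
Path Depot→Y3→Port (+1); total 2.
Path Depot→Jct3→Port (+1); total 3.
Path Depot→HubB→Port (+1); total 4.
Path Depot→Y2→Jct2→Port (+1); total 5.
No residual Depot→Port path; max flow = 5.
Certifying cut of size 5: {Depot→HubB, Depot→Jct3, Depot→Port, Depot→Y2, Depot→Y3}.

5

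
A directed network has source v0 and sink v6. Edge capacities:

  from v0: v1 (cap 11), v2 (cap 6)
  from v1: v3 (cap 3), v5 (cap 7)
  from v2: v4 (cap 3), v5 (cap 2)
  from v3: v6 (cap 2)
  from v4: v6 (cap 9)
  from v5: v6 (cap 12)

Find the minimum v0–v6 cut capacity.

14

Augment v0→v1→v3→v6: bottleneck 2, flow now 2.
Augment v0→v1→v5→v6: bottleneck 7, flow now 9.
Augment v0→v2→v4→v6: bottleneck 3, flow now 12.
Augment v0→v2→v5→v6: bottleneck 2, flow now 14.
No augmenting path remains; maximum flow = 14.
By max-flow min-cut, the minimum cut capacity equals the max flow.
In the residual graph, reachable from v0: {v0, v1, v2, v3}.
Min-cut edges: v1→v5 (7), v2→v4 (3), v2→v5 (2), v3→v6 (2); capacity 7 + 3 + 2 + 2 = 14.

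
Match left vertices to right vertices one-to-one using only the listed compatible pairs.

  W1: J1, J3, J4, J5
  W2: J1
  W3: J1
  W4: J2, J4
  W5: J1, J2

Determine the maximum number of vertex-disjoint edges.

4

Unit-capacity flow: source→left, listed edges, right→sink; max matching = max flow.
Augmenting path W1→J1 (+1); matched 1.
Augmenting path W4→J2 (+1); matched 2.
Augmenting path W2→J1→W1→J3 (+1); matched 3.
Augmenting path W5→J2→W4→J4 (+1); matched 4.
No augmenting path remains; maximum matching = 4.
König certificate: {W1, W4, W5, J1} is a vertex cover of size 4 (every listed pair touches it), so no matching can be larger.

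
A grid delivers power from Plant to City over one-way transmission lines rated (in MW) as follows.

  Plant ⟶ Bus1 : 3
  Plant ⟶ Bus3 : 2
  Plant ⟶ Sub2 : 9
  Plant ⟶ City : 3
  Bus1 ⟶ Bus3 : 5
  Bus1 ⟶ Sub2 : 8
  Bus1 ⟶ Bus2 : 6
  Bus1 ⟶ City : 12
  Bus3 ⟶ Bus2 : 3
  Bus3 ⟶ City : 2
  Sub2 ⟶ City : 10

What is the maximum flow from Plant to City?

Augment Plant→City: bottleneck 3, flow now 3.
Augment Plant→Bus1→City: bottleneck 3, flow now 6.
Augment Plant→Bus3→City: bottleneck 2, flow now 8.
Augment Plant→Sub2→City: bottleneck 9, flow now 17.
No augmenting path remains; maximum flow = 17.
In the residual graph, reachable from Plant: {Plant}.
Min-cut edges: Plant→Bus1 (3), Plant→Bus3 (2), Plant→Sub2 (9), Plant→City (3); capacity 3 + 2 + 9 + 3 = 17.
This cut is saturated, so no flow can exceed 17.

17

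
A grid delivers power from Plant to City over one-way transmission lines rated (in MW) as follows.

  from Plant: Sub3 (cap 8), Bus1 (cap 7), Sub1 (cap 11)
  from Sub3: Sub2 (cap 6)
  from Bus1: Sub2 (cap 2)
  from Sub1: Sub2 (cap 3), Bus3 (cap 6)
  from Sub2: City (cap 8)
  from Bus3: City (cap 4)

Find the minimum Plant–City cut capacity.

12

Augment Plant→Sub3→Sub2→City: bottleneck 6, flow now 6.
Augment Plant→Bus1→Sub2→City: bottleneck 2, flow now 8.
Augment Plant→Sub1→Bus3→City: bottleneck 4, flow now 12.
No augmenting path remains; maximum flow = 12.
By max-flow min-cut, the minimum cut capacity equals the max flow.
In the residual graph, reachable from Plant: {Plant, Sub3, Bus1, Sub1, Sub2, Bus3}.
Min-cut edges: Sub2→City (8), Bus3→City (4); capacity 8 + 4 = 12.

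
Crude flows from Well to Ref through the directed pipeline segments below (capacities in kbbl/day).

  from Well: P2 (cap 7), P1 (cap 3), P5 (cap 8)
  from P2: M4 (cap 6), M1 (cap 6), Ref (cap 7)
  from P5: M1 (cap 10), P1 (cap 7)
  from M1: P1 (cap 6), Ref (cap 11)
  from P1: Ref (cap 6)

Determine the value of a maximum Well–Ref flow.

18

Augment Well→P2→Ref: bottleneck 7, flow now 7.
Augment Well→P1→Ref: bottleneck 3, flow now 10.
Augment Well→P5→M1→Ref: bottleneck 8, flow now 18.
No augmenting path remains; maximum flow = 18.
In the residual graph, reachable from Well: {Well}.
Min-cut edges: Well→P2 (7), Well→P5 (8), Well→P1 (3); capacity 7 + 8 + 3 = 18.
This cut is saturated, so no flow can exceed 18.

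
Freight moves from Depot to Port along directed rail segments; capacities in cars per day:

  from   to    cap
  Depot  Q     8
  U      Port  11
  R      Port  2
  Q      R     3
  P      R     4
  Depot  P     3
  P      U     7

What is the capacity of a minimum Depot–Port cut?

5

Augment Depot→P→R→Port: bottleneck 2, flow now 2.
Augment Depot→P→U→Port: bottleneck 1, flow now 3.
Augment Depot→Q→R→P→U→Port: bottleneck 2, flow now 5. (uses reverse residual edge)
No augmenting path remains; maximum flow = 5.
By max-flow min-cut, the minimum cut capacity equals the max flow.
In the residual graph, reachable from Depot: {Depot, Q, R}.
Min-cut edges: Depot→P (3), R→Port (2); capacity 3 + 2 = 5.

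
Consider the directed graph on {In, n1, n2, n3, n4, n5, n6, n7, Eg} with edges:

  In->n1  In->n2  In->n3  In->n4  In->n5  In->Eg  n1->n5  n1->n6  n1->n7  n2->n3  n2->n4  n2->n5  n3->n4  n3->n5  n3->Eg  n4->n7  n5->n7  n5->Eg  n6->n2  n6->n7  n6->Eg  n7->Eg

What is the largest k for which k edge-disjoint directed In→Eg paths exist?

Assign every edge capacity 1; by Menger, the answer equals the max flow.
Path In→Eg (+1); total 1.
Path In→n3→Eg (+1); total 2.
Path In→n5→Eg (+1); total 3.
Path In→n1→n6→Eg (+1); total 4.
Path In→n4→n7→Eg (+1); total 5.
No residual In→Eg path; max flow = 5.
Certifying cut of size 5: {In→Eg, In→n1, n3→Eg, n5→Eg, n7→Eg}.

5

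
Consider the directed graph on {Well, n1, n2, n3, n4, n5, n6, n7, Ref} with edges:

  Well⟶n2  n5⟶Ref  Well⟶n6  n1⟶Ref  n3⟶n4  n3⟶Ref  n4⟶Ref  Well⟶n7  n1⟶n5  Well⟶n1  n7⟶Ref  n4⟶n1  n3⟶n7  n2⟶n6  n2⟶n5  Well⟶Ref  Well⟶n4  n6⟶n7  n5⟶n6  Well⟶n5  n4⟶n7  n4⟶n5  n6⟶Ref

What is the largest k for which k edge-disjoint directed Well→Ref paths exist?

6

Assign every edge capacity 1; by Menger, the answer equals the max flow.
Path Well→Ref (+1); total 1.
Path Well→n1→Ref (+1); total 2.
Path Well→n4→Ref (+1); total 3.
Path Well→n5→Ref (+1); total 4.
Path Well→n6→Ref (+1); total 5.
Path Well→n7→Ref (+1); total 6.
No residual Well→Ref path; max flow = 6.
Certifying cut of size 6: {Well→Ref, Well→n1, Well→n4, n5→Ref, n6→Ref, n7→Ref}.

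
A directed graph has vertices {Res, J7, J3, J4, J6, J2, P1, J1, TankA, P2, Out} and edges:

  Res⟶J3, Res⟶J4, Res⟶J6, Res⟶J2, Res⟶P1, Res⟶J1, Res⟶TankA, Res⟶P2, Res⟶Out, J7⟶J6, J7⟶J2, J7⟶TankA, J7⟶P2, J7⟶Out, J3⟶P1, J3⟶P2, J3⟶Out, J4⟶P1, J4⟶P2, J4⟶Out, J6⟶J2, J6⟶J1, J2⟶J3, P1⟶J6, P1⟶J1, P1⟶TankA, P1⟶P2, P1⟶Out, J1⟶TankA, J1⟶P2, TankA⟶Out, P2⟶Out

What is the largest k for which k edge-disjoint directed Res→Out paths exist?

6

Assign every edge capacity 1; by Menger, the answer equals the max flow.
Path Res→Out (+1); total 1.
Path Res→J3→Out (+1); total 2.
Path Res→J4→Out (+1); total 3.
Path Res→P1→Out (+1); total 4.
Path Res→TankA→Out (+1); total 5.
Path Res→P2→Out (+1); total 6.
No residual Res→Out path; max flow = 6.
Certifying cut of size 6: {J3→Out, P1→Out, P2→Out, Res→J4, Res→Out, TankA→Out}.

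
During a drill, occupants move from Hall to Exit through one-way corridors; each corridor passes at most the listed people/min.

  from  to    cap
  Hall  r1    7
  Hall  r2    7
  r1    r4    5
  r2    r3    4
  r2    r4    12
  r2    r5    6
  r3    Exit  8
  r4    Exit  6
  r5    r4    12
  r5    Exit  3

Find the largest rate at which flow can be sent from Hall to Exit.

Augment Hall→r1→r4→Exit: bottleneck 5, flow now 5.
Augment Hall→r2→r3→Exit: bottleneck 4, flow now 9.
Augment Hall→r2→r4→Exit: bottleneck 1, flow now 10.
Augment Hall→r2→r5→Exit: bottleneck 2, flow now 12.
No augmenting path remains; maximum flow = 12.
In the residual graph, reachable from Hall: {Hall, r1}.
Min-cut edges: Hall→r2 (7), r1→r4 (5); capacity 7 + 5 = 12.
This cut is saturated, so no flow can exceed 12.

12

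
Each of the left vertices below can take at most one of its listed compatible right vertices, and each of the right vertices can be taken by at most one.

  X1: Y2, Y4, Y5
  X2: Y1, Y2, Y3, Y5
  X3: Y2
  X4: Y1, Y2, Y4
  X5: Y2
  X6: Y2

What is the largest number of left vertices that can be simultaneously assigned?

Unit-capacity flow: source→left, listed edges, right→sink; max matching = max flow.
Augmenting path X1→Y2 (+1); matched 1.
Augmenting path X2→Y1 (+1); matched 2.
Augmenting path X4→Y4 (+1); matched 3.
Augmenting path X3→Y2→X1→Y5 (+1); matched 4.
No augmenting path remains; maximum matching = 4.
König certificate: {X1, X2, X4, Y2} is a vertex cover of size 4 (every listed pair touches it), so no matching can be larger.

4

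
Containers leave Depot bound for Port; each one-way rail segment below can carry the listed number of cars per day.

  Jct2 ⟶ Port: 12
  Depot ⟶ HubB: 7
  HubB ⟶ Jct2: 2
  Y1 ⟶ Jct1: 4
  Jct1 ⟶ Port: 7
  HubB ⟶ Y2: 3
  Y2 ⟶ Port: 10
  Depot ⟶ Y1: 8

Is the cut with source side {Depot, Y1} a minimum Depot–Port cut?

No — its capacity is 11, but the minimum cut has capacity 9.

Given cut capacity: 7 + 4 = 11.
Augment Depot→HubB→Jct2→Port: bottleneck 2, flow now 2.
Augment Depot→HubB→Y2→Port: bottleneck 3, flow now 5.
Augment Depot→Y1→Jct1→Port: bottleneck 4, flow now 9.
No augmenting path remains; maximum flow = 9.
In the residual graph, reachable from Depot: {Depot, HubB, Y1}.
Min-cut edges: HubB→Jct2 (2), HubB→Y2 (3), Y1→Jct1 (4); capacity 2 + 3 + 4 = 9.
Cut capacity 11 exceeds the max flow 9, so it is not minimum.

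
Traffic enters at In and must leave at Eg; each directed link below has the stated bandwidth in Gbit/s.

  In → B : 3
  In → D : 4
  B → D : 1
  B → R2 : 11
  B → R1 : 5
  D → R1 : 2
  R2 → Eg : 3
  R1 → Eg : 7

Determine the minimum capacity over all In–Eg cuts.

5

Augment In→B→R2→Eg: bottleneck 3, flow now 3.
Augment In→D→R1→Eg: bottleneck 2, flow now 5.
No augmenting path remains; maximum flow = 5.
By max-flow min-cut, the minimum cut capacity equals the max flow.
In the residual graph, reachable from In: {In, D}.
Min-cut edges: In→B (3), D→R1 (2); capacity 3 + 2 = 5.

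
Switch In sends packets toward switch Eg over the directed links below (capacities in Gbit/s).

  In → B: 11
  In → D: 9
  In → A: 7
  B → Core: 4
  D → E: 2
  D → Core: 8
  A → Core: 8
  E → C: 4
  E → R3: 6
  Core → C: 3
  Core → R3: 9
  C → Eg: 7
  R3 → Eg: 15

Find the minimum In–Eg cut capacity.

Augment In→B→Core→C→Eg: bottleneck 3, flow now 3.
Augment In→B→Core→R3→Eg: bottleneck 1, flow now 4.
Augment In→D→E→C→Eg: bottleneck 2, flow now 6.
Augment In→D→Core→R3→Eg: bottleneck 7, flow now 13.
Augment In→A→Core→R3→Eg: bottleneck 1, flow now 14.
No augmenting path remains; maximum flow = 14.
By max-flow min-cut, the minimum cut capacity equals the max flow.
In the residual graph, reachable from In: {In, B, D, A, Core}.
Min-cut edges: D→E (2), Core→C (3), Core→R3 (9); capacity 2 + 3 + 9 = 14.

14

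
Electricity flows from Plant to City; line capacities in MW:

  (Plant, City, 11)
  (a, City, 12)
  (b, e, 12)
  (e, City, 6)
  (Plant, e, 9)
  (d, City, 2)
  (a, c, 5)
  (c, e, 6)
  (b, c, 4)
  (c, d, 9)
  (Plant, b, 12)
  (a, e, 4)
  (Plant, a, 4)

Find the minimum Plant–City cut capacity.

23

Augment Plant→City: bottleneck 11, flow now 11.
Augment Plant→a→City: bottleneck 4, flow now 15.
Augment Plant→e→City: bottleneck 6, flow now 21.
Augment Plant→b→c→d→City: bottleneck 2, flow now 23.
No augmenting path remains; maximum flow = 23.
By max-flow min-cut, the minimum cut capacity equals the max flow.
In the residual graph, reachable from Plant: {Plant, b, c, d, e}.
Min-cut edges: Plant→a (4), Plant→City (11), d→City (2), e→City (6); capacity 4 + 11 + 2 + 6 = 23.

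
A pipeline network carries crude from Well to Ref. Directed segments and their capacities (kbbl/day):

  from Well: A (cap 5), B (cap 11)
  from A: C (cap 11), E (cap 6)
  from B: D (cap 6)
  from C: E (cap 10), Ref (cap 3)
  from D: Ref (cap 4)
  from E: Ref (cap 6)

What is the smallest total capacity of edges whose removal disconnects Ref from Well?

Augment Well→A→C→Ref: bottleneck 3, flow now 3.
Augment Well→A→E→Ref: bottleneck 2, flow now 5.
Augment Well→B→D→Ref: bottleneck 4, flow now 9.
No augmenting path remains; maximum flow = 9.
By max-flow min-cut, the minimum cut capacity equals the max flow.
In the residual graph, reachable from Well: {Well, B, D}.
Min-cut edges: Well→A (5), D→Ref (4); capacity 5 + 4 = 9.

9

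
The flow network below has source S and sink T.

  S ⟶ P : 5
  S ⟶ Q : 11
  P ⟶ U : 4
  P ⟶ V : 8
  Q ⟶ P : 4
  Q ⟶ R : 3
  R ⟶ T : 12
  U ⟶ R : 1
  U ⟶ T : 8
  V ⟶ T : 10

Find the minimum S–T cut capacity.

Augment S→P→U→T: bottleneck 4, flow now 4.
Augment S→P→V→T: bottleneck 1, flow now 5.
Augment S→Q→R→T: bottleneck 3, flow now 8.
Augment S→Q→P→V→T: bottleneck 4, flow now 12.
No augmenting path remains; maximum flow = 12.
By max-flow min-cut, the minimum cut capacity equals the max flow.
In the residual graph, reachable from S: {S, Q}.
Min-cut edges: S→P (5), Q→P (4), Q→R (3); capacity 5 + 4 + 3 = 12.

12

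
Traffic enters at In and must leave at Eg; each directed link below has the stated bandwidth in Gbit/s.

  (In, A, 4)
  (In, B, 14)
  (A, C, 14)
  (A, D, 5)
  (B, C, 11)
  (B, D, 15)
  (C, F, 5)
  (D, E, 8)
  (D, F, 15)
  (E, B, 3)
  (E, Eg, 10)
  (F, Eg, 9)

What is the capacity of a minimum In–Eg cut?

Augment In→A→C→F→Eg: bottleneck 4, flow now 4.
Augment In→B→C→F→Eg: bottleneck 1, flow now 5.
Augment In→B→D→E→Eg: bottleneck 8, flow now 13.
Augment In→B→D→F→Eg: bottleneck 4, flow now 17.
No augmenting path remains; maximum flow = 17.
By max-flow min-cut, the minimum cut capacity equals the max flow.
In the residual graph, reachable from In: {In, A, B, C, D, F}.
Min-cut edges: D→E (8), F→Eg (9); capacity 8 + 9 = 17.

17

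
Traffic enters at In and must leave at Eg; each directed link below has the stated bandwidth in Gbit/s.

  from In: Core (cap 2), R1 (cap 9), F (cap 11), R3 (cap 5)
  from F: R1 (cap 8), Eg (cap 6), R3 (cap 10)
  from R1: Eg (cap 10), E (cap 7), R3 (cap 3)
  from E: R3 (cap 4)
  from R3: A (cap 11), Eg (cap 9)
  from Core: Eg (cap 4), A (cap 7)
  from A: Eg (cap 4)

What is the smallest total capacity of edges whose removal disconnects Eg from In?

27

Augment In→F→Eg: bottleneck 6, flow now 6.
Augment In→R1→Eg: bottleneck 9, flow now 15.
Augment In→R3→Eg: bottleneck 5, flow now 20.
Augment In→Core→Eg: bottleneck 2, flow now 22.
Augment In→F→R1→Eg: bottleneck 1, flow now 23.
Augment In→F→R3→Eg: bottleneck 4, flow now 27.
No augmenting path remains; maximum flow = 27.
By max-flow min-cut, the minimum cut capacity equals the max flow.
In the residual graph, reachable from In: {In}.
Min-cut edges: In→F (11), In→R1 (9), In→R3 (5), In→Core (2); capacity 11 + 9 + 5 + 2 = 27.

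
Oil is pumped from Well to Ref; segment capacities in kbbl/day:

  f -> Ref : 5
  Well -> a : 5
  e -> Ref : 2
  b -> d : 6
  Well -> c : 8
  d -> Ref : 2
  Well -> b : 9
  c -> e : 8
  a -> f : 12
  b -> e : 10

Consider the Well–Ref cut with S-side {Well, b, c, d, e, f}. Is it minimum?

No — its capacity is 14, but the minimum cut has capacity 9.

Given cut capacity: 5 + 2 + 2 + 5 = 14.
Augment Well→a→f→Ref: bottleneck 5, flow now 5.
Augment Well→b→d→Ref: bottleneck 2, flow now 7.
Augment Well→b→e→Ref: bottleneck 2, flow now 9.
No augmenting path remains; maximum flow = 9.
In the residual graph, reachable from Well: {Well, b, c, d, e}.
Min-cut edges: Well→a (5), d→Ref (2), e→Ref (2); capacity 5 + 2 + 2 = 9.
Cut capacity 14 exceeds the max flow 9, so it is not minimum.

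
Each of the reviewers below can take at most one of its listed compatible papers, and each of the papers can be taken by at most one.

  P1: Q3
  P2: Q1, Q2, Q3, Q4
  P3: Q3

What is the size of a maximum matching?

2

Unit-capacity flow: source→left, listed edges, right→sink; max matching = max flow.
Augmenting path P1→Q3 (+1); matched 1.
Augmenting path P2→Q1 (+1); matched 2.
No augmenting path remains; maximum matching = 2.
König certificate: {P2, Q3} is a vertex cover of size 2 (every listed pair touches it), so no matching can be larger.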